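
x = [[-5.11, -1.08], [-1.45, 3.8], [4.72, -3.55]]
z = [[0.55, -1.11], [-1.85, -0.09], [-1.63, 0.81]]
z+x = [[-4.56, -2.19],[-3.30, 3.71],[3.09, -2.74]]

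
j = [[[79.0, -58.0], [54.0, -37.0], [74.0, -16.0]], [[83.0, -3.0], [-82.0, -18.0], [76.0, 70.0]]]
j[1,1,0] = -82.0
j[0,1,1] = -37.0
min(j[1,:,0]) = -82.0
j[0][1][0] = 54.0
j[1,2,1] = 70.0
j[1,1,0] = -82.0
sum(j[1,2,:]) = 146.0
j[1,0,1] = -3.0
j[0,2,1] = -16.0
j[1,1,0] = -82.0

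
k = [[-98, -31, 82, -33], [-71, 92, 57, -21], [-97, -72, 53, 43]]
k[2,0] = -97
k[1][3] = -21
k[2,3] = 43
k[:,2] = [82, 57, 53]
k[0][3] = -33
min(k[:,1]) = -72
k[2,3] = 43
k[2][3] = 43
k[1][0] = -71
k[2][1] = -72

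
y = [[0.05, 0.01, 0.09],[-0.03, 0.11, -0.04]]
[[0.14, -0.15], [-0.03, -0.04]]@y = [[0.01, -0.02, 0.02], [-0.00, -0.00, -0.0]]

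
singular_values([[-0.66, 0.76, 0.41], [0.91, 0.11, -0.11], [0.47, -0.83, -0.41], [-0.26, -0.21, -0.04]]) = [1.59, 0.84, 0.0]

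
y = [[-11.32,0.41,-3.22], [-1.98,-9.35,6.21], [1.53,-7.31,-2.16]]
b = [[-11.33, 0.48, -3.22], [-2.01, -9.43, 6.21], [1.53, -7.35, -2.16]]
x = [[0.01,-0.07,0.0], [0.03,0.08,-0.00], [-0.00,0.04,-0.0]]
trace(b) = -22.92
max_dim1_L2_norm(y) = 11.78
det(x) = 0.00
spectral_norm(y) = 12.66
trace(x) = 0.09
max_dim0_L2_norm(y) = 11.88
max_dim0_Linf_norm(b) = 11.33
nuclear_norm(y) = 29.99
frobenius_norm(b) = 18.21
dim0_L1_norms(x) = [0.04, 0.19, 0.0]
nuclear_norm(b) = 30.09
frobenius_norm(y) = 18.14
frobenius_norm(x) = 0.12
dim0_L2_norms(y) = [11.59, 11.88, 7.32]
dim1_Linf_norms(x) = [0.07, 0.08, 0.04]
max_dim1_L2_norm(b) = 11.79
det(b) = -839.47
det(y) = -833.02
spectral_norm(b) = 12.75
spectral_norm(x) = 0.11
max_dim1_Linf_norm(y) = 11.32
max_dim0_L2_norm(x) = 0.11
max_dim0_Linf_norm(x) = 0.08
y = x + b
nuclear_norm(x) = 0.14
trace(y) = -22.83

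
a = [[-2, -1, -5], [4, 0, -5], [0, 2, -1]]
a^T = [[-2, 4, 0], [-1, 0, 2], [-5, -5, -1]]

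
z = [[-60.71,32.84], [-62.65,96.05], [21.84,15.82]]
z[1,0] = -62.65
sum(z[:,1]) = 144.70999999999998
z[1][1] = 96.05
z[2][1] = 15.82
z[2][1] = 15.82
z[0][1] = 32.84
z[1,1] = 96.05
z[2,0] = 21.84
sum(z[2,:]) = 37.66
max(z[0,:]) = 32.84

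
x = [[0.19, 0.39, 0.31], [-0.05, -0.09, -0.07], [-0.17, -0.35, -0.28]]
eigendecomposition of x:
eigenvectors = [[0.73, -0.67, 0.02], [-0.14, -0.22, -0.63], [-0.67, 0.71, 0.78]]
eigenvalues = [-0.16, -0.01, -0.0]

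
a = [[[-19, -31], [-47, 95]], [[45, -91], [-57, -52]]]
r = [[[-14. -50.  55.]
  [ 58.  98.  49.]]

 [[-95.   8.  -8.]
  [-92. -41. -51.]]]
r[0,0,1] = -50.0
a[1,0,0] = 45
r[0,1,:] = [58.0, 98.0, 49.0]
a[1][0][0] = 45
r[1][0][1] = 8.0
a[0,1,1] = 95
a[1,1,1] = -52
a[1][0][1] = -91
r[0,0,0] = -14.0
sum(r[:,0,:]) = -104.0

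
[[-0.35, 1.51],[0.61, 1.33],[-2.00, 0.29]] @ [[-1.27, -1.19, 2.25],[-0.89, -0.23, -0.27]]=[[-0.90, 0.07, -1.20], [-1.96, -1.03, 1.01], [2.28, 2.31, -4.58]]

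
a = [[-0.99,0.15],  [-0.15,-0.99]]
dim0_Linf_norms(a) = [0.99, 0.99]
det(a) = 1.00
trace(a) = -1.98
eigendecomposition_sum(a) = [[(-0.5+0.08j), 0.08+0.49j], [(-0.08-0.5j), (-0.5+0.08j)]] + [[(-0.5-0.08j), 0.08-0.49j], [(-0.08+0.5j), -0.50-0.08j]]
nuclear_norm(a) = 2.00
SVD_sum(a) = [[-0.99,0.00], [-0.15,0.0]] + [[0.0,0.15], [0.00,-0.99]]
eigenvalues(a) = [(-0.99+0.15j), (-0.99-0.15j)]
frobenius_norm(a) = 1.42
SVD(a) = [[-0.99,  -0.15],[-0.15,  0.99]] @ diag([1.0012991560967182, 1.0012991560967182]) @ [[1.0, 0.00], [-0.0, -1.00]]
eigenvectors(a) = [[0.00-0.71j, 0.71j], [0.71+0.00j, (0.71-0j)]]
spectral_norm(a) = 1.00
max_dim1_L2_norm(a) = 1.0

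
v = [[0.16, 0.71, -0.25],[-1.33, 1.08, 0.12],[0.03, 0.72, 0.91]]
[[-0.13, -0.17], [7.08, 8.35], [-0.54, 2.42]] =v@[[-4.92, -4.94],[0.60, 1.46],[-0.91, 1.67]]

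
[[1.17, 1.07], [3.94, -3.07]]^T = [[1.17, 3.94], [1.07, -3.07]]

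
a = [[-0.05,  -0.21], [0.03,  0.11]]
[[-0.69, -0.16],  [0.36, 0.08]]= a @ [[-1.32,-0.29], [3.61,0.81]]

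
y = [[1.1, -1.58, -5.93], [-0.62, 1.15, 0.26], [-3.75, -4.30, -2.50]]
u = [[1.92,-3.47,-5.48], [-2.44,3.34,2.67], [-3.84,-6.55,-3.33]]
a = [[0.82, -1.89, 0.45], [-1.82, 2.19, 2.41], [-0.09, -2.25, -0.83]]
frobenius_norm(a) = 4.91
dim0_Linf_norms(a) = [1.82, 2.25, 2.41]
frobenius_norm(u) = 11.78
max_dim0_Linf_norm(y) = 5.93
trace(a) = 2.18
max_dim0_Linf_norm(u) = 6.55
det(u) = -81.87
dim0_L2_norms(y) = [3.96, 4.72, 6.44]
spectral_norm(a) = 4.47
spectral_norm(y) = 7.54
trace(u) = 1.93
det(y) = -39.33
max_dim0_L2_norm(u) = 8.13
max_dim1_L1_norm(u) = 13.72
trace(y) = -0.25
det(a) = 8.15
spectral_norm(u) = 10.39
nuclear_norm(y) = 13.29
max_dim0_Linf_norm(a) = 2.41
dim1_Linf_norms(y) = [5.93, 1.15, 4.3]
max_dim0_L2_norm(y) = 6.44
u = y + a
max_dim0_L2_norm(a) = 3.66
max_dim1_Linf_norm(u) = 6.55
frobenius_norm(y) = 8.91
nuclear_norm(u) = 17.21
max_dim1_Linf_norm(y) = 5.93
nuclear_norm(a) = 7.26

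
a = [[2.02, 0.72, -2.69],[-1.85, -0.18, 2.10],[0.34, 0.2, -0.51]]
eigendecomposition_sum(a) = [[1.01-0.88j, (0.36-0.55j), (-1.35+1.35j)], [(-0.92+2.6j), (-0.09+1.35j), 1.05-3.80j], [(0.17+0.15j), 0.10+0.05j, (-0.26-0.19j)]] + [[(1.01+0.88j), (0.36+0.55j), -1.35-1.35j],[(-0.92-2.6j), (-0.09-1.35j), 1.05+3.80j],[(0.17-0.15j), 0.10-0.05j, (-0.26+0.19j)]] + [[-0.00-0.00j, -0.00-0.00j, 0.01+0.00j],[-0.00-0.00j, -0.00-0.00j, (0.01+0j)],[-0.00-0.00j, (-0-0j), 0.01+0.00j]]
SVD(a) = [[-0.77, -0.57, -0.3], [0.62, -0.77, -0.15], [-0.14, -0.31, 0.94]] @ diag([4.469053435088181, 0.3782317577125808, 0.0014600630722076118]) @ [[-0.62, -0.16, 0.77],[0.45, -0.87, 0.18],[0.65, 0.46, 0.61]]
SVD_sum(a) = [[2.12, 0.53, -2.65], [-1.72, -0.43, 2.15], [0.39, 0.10, -0.49]] + [[-0.1,0.19,-0.04], [-0.13,0.25,-0.05], [-0.05,0.10,-0.02]] + [[-0.0, -0.00, -0.0], [-0.00, -0.0, -0.0], [0.0, 0.0, 0.0]]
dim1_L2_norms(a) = [3.44, 2.8, 0.64]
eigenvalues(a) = [(0.66+0.28j), (0.66-0.28j), 0j]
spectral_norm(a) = 4.47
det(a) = 0.00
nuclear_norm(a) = 4.85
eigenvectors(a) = [[(-0.38-0.21j), (-0.38+0.21j), 0.64+0.00j], [(0.9+0j), (0.9-0j), 0.47+0.00j], [(0.03-0.07j), 0.03+0.07j, (0.61+0j)]]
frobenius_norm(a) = 4.49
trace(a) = 1.33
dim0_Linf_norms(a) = [2.02, 0.72, 2.69]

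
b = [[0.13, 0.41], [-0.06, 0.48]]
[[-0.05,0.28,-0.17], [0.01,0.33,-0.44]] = b @[[-0.32, -0.02, 1.15], [-0.01, 0.68, -0.77]]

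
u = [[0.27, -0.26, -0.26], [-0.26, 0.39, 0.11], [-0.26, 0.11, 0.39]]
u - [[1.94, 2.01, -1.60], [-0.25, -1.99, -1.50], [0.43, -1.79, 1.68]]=[[-1.67, -2.27, 1.34], [-0.01, 2.38, 1.61], [-0.69, 1.9, -1.29]]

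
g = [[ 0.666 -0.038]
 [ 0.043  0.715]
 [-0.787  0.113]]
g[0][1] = -0.038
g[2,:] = [-0.787, 0.113]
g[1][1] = 0.715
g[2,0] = -0.787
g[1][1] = 0.715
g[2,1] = 0.113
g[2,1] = 0.113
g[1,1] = 0.715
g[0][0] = 0.666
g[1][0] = 0.043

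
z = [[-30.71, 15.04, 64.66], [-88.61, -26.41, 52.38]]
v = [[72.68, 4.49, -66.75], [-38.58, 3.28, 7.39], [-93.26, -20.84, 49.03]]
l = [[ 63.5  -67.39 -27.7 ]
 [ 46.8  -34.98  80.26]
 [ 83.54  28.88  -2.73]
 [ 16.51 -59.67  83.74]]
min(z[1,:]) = -88.61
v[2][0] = -93.26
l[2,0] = 83.54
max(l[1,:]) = 80.26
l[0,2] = -27.7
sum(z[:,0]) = -119.32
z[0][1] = 15.04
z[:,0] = [-30.71, -88.61]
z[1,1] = -26.41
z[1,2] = 52.38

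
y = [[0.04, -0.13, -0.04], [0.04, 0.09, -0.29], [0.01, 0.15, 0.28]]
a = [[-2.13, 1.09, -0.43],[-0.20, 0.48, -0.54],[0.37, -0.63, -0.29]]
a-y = [[-2.17, 1.22, -0.39], [-0.24, 0.39, -0.25], [0.36, -0.78, -0.57]]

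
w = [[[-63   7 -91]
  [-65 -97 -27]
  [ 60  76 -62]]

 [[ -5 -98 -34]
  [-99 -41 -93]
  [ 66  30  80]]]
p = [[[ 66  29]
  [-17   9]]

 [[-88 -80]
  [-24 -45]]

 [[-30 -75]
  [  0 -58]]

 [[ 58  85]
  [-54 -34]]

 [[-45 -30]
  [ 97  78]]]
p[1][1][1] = -45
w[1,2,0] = 66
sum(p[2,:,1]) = -133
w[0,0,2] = -91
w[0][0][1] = 7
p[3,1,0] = -54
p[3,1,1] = -34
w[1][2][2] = 80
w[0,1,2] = -27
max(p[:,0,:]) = 85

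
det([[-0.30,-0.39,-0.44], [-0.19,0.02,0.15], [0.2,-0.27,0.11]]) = -0.053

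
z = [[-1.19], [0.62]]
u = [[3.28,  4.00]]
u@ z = [[-1.42]]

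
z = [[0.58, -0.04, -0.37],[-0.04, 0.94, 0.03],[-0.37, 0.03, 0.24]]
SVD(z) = [[-0.28, -0.79, 0.54], [0.94, -0.33, -0.00], [0.18, 0.51, 0.84]] @ diag([0.9577089186015276, 0.7994909546212041, 0.0028001267772684866]) @ [[-0.28,0.94,0.18], [-0.79,-0.33,0.51], [0.54,-0.0,0.84]]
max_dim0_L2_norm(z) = 0.94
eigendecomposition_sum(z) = [[0.00, -0.00, 0.0], [-0.00, 0.0, -0.0], [0.00, -0.00, 0.0]] + [[0.5,0.21,-0.32], [0.21,0.09,-0.14], [-0.32,-0.14,0.21]] + [[0.07,-0.25,-0.05],[-0.25,0.85,0.17],[-0.05,0.17,0.03]]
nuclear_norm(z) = 1.76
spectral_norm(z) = 0.96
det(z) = 0.00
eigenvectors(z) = [[-0.54,-0.79,0.28], [0.0,-0.33,-0.94], [-0.84,0.51,-0.18]]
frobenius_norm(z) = 1.25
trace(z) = 1.76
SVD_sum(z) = [[0.07, -0.25, -0.05], [-0.25, 0.85, 0.17], [-0.05, 0.17, 0.03]] + [[0.50, 0.21, -0.32], [0.21, 0.09, -0.14], [-0.32, -0.14, 0.21]] + [[0.0, -0.0, 0.00], [-0.0, 0.0, -0.00], [0.0, -0.0, 0.0]]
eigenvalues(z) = [0.0, 0.8, 0.96]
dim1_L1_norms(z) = [0.99, 1.01, 0.64]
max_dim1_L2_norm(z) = 0.94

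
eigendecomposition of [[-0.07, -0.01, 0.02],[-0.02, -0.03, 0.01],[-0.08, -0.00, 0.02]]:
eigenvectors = [[0.26, 0.64, 0.46],  [0.16, 0.26, -0.41],  [0.95, 0.72, 0.79]]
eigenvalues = [-0.0, -0.05, -0.03]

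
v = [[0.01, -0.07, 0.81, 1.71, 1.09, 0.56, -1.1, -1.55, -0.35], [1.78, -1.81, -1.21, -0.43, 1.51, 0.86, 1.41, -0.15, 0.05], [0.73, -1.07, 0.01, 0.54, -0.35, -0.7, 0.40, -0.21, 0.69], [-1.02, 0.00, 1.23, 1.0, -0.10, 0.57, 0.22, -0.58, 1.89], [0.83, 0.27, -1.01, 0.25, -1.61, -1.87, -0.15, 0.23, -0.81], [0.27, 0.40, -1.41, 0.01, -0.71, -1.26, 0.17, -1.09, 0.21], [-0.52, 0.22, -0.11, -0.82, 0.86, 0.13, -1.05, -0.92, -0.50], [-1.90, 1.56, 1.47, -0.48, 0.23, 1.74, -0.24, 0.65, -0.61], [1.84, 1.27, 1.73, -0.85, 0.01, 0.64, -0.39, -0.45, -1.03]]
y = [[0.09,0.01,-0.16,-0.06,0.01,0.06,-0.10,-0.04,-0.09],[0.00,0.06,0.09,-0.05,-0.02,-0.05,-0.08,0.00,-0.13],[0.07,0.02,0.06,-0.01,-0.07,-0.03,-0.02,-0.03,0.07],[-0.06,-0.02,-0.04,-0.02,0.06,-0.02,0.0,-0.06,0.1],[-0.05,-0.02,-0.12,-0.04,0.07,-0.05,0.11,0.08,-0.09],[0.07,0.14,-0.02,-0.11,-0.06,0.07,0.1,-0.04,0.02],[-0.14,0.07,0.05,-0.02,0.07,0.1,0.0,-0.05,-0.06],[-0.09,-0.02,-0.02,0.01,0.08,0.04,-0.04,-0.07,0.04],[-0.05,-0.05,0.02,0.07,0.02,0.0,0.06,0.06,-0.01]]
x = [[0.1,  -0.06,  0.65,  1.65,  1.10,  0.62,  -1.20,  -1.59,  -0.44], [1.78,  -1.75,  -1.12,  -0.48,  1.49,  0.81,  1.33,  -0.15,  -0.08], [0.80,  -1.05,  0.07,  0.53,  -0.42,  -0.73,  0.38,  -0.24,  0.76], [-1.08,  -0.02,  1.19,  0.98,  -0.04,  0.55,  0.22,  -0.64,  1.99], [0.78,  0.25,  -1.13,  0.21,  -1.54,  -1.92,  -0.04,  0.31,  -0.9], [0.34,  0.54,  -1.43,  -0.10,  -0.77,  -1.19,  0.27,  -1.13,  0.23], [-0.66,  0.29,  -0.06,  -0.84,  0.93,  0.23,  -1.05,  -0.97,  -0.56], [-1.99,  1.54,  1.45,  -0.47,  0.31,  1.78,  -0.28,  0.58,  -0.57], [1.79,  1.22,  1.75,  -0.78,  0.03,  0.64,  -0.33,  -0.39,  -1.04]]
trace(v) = -5.09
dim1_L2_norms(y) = [0.25, 0.2, 0.14, 0.15, 0.23, 0.24, 0.22, 0.16, 0.13]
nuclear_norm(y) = 1.41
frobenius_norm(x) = 8.67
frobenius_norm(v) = 8.61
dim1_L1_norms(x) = [7.41, 8.99, 4.98, 6.71, 7.08, 6.0, 5.59, 8.97, 7.97]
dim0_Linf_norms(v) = [1.9, 1.81, 1.73, 1.71, 1.61, 1.87, 1.41, 1.55, 1.89]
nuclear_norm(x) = 21.44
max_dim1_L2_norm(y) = 0.25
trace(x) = -4.84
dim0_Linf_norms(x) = [1.99, 1.75, 1.75, 1.65, 1.54, 1.92, 1.33, 1.59, 1.99]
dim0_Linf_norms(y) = [0.14, 0.14, 0.16, 0.11, 0.08, 0.1, 0.11, 0.08, 0.13]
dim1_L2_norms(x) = [2.99, 3.52, 1.88, 2.87, 2.99, 2.42, 2.12, 3.56, 3.18]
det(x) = 13.76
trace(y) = 0.25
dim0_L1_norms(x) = [9.32, 6.72, 8.85, 6.04, 6.63, 8.47, 5.1, 6.0, 6.57]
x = y + v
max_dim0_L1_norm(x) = 9.32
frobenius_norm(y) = 0.59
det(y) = 0.00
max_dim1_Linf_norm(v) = 1.9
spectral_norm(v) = 5.17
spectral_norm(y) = 0.30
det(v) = -20.49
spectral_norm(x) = 5.24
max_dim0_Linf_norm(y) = 0.16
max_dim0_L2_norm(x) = 3.65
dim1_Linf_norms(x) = [1.65, 1.78, 1.05, 1.99, 1.92, 1.43, 1.05, 1.99, 1.79]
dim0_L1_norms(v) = [8.9, 6.67, 8.99, 6.09, 6.47, 8.33, 5.13, 5.83, 6.14]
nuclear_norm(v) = 21.24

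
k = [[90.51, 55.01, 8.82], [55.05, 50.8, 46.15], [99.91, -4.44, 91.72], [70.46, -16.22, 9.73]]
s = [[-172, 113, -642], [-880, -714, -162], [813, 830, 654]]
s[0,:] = [-172, 113, -642]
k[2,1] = -4.44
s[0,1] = 113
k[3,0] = 70.46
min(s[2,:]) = 654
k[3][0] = 70.46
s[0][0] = -172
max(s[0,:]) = 113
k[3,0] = 70.46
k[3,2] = 9.73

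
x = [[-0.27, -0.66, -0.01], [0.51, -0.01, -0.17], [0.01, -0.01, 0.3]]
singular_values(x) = [0.75, 0.49, 0.28]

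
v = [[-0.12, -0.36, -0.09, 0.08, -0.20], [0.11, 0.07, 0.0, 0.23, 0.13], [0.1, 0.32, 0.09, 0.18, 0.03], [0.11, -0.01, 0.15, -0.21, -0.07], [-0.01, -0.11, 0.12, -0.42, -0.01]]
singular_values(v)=[0.64, 0.51, 0.18, 0.15, 0.03]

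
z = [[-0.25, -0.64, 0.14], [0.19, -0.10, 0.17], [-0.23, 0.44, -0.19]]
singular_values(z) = [0.82, 0.41, 0.07]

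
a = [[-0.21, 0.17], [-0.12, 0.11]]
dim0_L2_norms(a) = [0.24, 0.2]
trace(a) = -0.10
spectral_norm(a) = 0.32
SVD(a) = [[-0.86, -0.52], [-0.52, 0.86]] @ diag([0.31531996390879613, 0.0085627309052368]) @ [[0.77,-0.64], [0.64,0.77]]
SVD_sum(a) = [[-0.21, 0.17], [-0.12, 0.1]] + [[-0.0,-0.0],[0.0,0.01]]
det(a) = -0.00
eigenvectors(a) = [[-0.89, -0.59],  [-0.46, -0.81]]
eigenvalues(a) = [-0.12, 0.02]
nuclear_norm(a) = 0.32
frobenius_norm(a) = 0.32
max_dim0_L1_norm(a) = 0.33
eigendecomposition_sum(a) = [[-0.2, 0.14],[-0.1, 0.07]] + [[-0.01, 0.03],[-0.02, 0.04]]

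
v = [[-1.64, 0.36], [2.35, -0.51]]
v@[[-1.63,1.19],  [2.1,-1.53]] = [[3.43, -2.50],  [-4.90, 3.58]]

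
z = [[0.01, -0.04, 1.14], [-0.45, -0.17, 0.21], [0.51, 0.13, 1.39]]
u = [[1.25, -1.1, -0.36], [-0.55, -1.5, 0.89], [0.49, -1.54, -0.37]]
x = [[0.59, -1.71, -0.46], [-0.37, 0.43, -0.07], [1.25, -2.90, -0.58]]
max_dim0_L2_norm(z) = 1.81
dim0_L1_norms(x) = [2.21, 5.04, 1.11]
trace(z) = 1.23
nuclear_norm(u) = 4.50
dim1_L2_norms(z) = [1.14, 0.52, 1.49]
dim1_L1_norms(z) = [1.19, 0.83, 2.03]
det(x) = 0.00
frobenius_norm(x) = 3.76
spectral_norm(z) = 1.85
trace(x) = 0.44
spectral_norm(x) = 3.75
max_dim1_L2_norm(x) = 3.21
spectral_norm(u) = 2.50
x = z @ u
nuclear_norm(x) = 4.04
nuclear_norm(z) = 2.46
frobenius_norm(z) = 1.95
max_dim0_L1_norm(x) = 5.04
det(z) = 0.00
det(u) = 1.58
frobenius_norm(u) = 3.00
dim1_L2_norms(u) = [1.7, 1.83, 1.66]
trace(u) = -0.62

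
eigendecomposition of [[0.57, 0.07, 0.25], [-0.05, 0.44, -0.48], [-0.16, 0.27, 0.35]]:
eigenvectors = [[(-0.9+0j), (-0.37-0.02j), (-0.37+0.02j)], [-0.40+0.00j, (0.7+0j), (0.7-0j)], [0.18+0.00j, 0.09-0.60j, 0.09+0.60j]]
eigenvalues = [(0.55+0j), (0.41+0.41j), (0.41-0.41j)]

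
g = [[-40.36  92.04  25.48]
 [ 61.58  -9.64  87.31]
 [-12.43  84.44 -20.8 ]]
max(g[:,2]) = 87.31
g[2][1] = 84.44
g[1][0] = 61.58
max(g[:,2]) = 87.31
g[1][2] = 87.31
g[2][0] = -12.43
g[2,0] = -12.43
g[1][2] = 87.31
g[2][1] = 84.44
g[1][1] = -9.64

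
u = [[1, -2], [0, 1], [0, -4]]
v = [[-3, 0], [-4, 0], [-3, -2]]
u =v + [[4, -2], [4, 1], [3, -2]]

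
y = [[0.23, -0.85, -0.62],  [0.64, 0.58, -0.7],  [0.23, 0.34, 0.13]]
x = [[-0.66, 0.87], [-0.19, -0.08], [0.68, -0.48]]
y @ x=[[-0.41, 0.57], [-1.01, 0.85], [-0.13, 0.11]]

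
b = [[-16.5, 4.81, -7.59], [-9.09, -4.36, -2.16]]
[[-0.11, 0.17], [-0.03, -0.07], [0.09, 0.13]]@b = [[0.27, -1.27, 0.47], [1.13, 0.16, 0.38], [-2.67, -0.13, -0.96]]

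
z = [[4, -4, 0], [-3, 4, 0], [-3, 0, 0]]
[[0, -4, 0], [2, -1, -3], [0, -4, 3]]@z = [[12, -16, 0], [20, -12, 0], [3, -16, 0]]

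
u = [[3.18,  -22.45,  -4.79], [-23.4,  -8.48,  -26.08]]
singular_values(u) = [37.0, 21.62]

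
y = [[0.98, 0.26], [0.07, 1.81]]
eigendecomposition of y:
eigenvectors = [[-1.00, -0.29], [0.08, -0.96]]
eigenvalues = [0.96, 1.83]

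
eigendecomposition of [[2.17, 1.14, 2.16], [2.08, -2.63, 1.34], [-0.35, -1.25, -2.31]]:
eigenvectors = [[0.92+0.00j, -0.44+0.03j, (-0.44-0.03j)], [0.35+0.00j, (0.24-0.31j), (0.24+0.31j)], [-0.17+0.00j, (0.81+0j), (0.81-0j)]]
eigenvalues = [(2.21+0j), (-2.49+0.46j), (-2.49-0.46j)]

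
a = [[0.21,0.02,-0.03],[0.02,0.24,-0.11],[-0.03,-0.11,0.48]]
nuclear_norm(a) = 0.93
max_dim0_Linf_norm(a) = 0.48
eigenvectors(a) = [[-0.11, -0.86, -0.5], [-0.36, -0.43, 0.83], [0.93, -0.27, 0.26]]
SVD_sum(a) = [[0.01, 0.02, -0.05],[0.02, 0.07, -0.18],[-0.05, -0.18, 0.45]] + [[0.16,0.08,0.05], [0.08,0.04,0.02], [0.05,0.02,0.02]] + [[0.05, -0.08, -0.03], [-0.08, 0.13, 0.04], [-0.03, 0.04, 0.01]]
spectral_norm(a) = 0.53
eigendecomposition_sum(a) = [[0.01, 0.02, -0.05], [0.02, 0.07, -0.18], [-0.05, -0.18, 0.45]] + [[0.16,0.08,0.05], [0.08,0.04,0.02], [0.05,0.02,0.02]] + [[0.05, -0.08, -0.03], [-0.08, 0.13, 0.04], [-0.03, 0.04, 0.01]]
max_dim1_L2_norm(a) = 0.49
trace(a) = 0.93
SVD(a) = [[-0.11, 0.86, -0.50], [-0.36, 0.43, 0.83], [0.93, 0.27, 0.26]] @ diag([0.52670491132481, 0.2105490080250802, 0.19274608065010967]) @ [[-0.11, -0.36, 0.93], [0.86, 0.43, 0.27], [-0.5, 0.83, 0.26]]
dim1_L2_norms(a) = [0.21, 0.26, 0.49]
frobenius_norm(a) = 0.60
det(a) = 0.02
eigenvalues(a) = [0.53, 0.21, 0.19]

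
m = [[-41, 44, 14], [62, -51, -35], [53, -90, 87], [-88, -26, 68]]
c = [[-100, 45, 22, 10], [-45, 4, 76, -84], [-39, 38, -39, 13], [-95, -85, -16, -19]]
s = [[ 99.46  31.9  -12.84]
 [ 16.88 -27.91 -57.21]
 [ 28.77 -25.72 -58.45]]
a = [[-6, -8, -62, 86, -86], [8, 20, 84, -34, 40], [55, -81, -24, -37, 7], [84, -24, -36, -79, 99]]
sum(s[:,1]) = -21.73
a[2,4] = 7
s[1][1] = -27.91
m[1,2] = -35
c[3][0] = -95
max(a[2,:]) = 55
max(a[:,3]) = 86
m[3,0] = -88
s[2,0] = 28.77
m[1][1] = -51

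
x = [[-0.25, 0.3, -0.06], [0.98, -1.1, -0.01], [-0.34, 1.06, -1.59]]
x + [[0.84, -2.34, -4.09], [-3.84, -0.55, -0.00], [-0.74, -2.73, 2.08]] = [[0.59, -2.04, -4.15], [-2.86, -1.65, -0.01], [-1.08, -1.67, 0.49]]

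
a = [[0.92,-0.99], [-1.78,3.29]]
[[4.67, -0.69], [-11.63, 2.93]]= a@[[3.04, 0.5], [-1.89, 1.16]]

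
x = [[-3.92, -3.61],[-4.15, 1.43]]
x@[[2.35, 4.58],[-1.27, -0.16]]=[[-4.63, -17.38], [-11.57, -19.24]]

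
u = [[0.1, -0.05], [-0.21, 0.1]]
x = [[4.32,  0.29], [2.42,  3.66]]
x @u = [[0.37, -0.19],[-0.53, 0.25]]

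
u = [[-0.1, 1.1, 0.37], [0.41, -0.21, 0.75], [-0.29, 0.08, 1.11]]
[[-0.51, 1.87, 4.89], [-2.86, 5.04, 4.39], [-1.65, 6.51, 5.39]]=u @ [[-2.86, 0.93, 2.50], [0.03, -0.28, 2.89], [-2.24, 6.13, 5.3]]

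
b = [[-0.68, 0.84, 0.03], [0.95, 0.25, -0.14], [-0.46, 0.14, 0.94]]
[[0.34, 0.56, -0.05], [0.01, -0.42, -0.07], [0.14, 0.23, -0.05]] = b@[[-0.07, -0.52, -0.06], [0.34, 0.25, -0.11], [0.06, -0.05, -0.07]]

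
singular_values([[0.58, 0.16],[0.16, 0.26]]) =[0.65, 0.19]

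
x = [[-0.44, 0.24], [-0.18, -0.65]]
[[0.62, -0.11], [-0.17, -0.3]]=x@[[-1.1, 0.43], [0.56, 0.34]]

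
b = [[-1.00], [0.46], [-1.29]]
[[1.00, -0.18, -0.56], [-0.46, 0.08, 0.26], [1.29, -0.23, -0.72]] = b @ [[-1.0, 0.18, 0.56]]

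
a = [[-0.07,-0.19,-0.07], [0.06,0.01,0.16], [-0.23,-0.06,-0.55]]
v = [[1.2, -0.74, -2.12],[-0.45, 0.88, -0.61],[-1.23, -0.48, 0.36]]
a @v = [[0.09, -0.08, 0.24],[-0.13, -0.11, -0.08],[0.43, 0.38, 0.33]]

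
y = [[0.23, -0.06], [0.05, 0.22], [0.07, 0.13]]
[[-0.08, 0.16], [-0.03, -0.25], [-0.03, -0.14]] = y @ [[-0.36, 0.37], [-0.04, -1.24]]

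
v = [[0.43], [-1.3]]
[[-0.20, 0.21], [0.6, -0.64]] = v @[[-0.46, 0.49]]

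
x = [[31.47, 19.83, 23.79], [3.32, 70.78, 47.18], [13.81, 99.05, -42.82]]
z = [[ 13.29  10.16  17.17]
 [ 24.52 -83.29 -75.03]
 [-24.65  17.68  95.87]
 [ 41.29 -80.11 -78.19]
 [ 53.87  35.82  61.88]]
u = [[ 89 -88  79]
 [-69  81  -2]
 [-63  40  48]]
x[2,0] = 13.81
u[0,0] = 89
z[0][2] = 17.17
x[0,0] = 31.47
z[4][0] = 53.87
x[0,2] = 23.79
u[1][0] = -69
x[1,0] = 3.32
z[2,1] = 17.68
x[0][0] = 31.47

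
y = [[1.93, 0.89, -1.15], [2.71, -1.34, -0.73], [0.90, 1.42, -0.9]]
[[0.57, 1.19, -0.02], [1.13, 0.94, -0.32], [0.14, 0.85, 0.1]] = y@[[0.39, 0.39, -0.01], [-0.1, 0.21, 0.15], [0.08, -0.22, 0.12]]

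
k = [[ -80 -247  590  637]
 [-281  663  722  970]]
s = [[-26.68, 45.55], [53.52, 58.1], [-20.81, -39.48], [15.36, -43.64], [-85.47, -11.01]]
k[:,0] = [-80, -281]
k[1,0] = -281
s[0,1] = 45.55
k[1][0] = -281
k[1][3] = 970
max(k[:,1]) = 663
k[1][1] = 663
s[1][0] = 53.52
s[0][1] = 45.55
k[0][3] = 637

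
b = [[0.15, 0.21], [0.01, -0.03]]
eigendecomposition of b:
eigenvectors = [[1.0, -0.74], [0.05, 0.67]]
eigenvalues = [0.16, -0.04]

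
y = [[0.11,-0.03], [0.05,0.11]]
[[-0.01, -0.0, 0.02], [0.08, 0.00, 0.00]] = y@[[0.08, 0.01, 0.13], [0.69, 0.04, -0.03]]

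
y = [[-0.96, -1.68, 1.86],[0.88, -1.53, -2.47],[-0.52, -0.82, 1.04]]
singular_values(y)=[3.55, 2.42, 0.0]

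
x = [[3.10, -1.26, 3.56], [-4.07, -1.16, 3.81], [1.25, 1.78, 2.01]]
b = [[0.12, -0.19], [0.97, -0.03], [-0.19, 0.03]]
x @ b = [[-1.53, -0.44], [-2.34, 0.92], [1.49, -0.23]]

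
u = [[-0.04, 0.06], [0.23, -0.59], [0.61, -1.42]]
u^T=[[-0.04, 0.23, 0.61], [0.06, -0.59, -1.42]]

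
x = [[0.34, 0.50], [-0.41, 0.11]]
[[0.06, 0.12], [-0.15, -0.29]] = x @ [[0.34, 0.65], [-0.11, -0.21]]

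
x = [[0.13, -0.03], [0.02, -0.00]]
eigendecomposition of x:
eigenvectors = [[0.99,0.23], [0.16,0.97]]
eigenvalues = [0.13, 0.0]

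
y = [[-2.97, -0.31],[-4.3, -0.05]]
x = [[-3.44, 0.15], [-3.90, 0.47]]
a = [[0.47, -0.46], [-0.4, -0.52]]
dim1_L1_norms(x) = [3.59, 4.37]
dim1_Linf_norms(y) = [2.97, 4.3]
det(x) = -1.03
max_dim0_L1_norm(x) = 7.34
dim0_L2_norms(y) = [5.23, 0.31]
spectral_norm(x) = 5.22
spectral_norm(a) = 0.69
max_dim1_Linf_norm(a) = 0.52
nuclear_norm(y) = 5.46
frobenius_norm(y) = 5.24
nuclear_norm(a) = 1.31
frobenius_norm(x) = 5.22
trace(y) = -3.02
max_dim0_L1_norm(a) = 0.98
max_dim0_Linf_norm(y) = 4.3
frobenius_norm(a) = 0.93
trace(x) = -2.97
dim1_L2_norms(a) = [0.66, 0.66]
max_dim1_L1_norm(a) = 0.93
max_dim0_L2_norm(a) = 0.69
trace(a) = -0.05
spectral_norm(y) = 5.23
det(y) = -1.18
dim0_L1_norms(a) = [0.87, 0.98]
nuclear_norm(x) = 5.42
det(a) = -0.43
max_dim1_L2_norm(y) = 4.3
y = a + x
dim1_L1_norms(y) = [3.28, 4.35]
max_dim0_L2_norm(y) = 5.23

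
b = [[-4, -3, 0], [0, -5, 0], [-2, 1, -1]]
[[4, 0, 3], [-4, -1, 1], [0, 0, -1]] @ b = [[-22, -9, -3], [14, 18, -1], [2, -1, 1]]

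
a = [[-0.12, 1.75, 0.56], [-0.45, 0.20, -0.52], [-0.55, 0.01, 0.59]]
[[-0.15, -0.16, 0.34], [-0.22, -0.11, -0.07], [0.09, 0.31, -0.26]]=a@ [[0.11, -0.22, 0.38], [-0.16, -0.21, 0.25], [0.26, 0.32, -0.09]]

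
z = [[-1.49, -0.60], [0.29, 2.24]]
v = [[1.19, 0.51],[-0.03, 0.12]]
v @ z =[[-1.63, 0.43], [0.08, 0.29]]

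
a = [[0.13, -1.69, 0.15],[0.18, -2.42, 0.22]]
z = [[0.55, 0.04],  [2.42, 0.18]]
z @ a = [[0.08, -1.03, 0.09], [0.35, -4.53, 0.40]]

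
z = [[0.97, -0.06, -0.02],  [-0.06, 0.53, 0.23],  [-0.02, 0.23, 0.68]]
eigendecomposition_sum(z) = [[0.88, -0.23, -0.22], [-0.23, 0.06, 0.06], [-0.22, 0.06, 0.06]] + [[0.09, 0.15, 0.22], [0.15, 0.23, 0.34], [0.22, 0.34, 0.50]] + [[0.00, 0.02, -0.01], [0.02, 0.24, -0.17], [-0.01, -0.17, 0.12]]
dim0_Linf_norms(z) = [0.97, 0.53, 0.68]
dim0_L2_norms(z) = [0.97, 0.58, 0.72]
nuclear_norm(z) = 2.18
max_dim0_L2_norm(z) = 0.97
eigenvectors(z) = [[0.94, -0.34, -0.06], [-0.24, -0.53, -0.81], [-0.24, -0.78, 0.58]]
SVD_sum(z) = [[0.88, -0.23, -0.22], [-0.23, 0.06, 0.06], [-0.22, 0.06, 0.06]] + [[0.09,0.15,0.22], [0.15,0.23,0.34], [0.22,0.34,0.50]] + [[0.0, 0.02, -0.01], [0.02, 0.24, -0.17], [-0.01, -0.17, 0.12]]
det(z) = 0.30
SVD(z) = [[-0.94, -0.34, -0.06], [0.24, -0.53, -0.81], [0.24, -0.78, 0.58]] @ diag([0.9905711386371326, 0.8285929367242623, 0.36083592463860475]) @ [[-0.94,0.24,0.24], [-0.34,-0.53,-0.78], [-0.06,-0.81,0.58]]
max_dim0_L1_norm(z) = 1.05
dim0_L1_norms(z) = [1.05, 0.82, 0.93]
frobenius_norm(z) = 1.34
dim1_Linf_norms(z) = [0.97, 0.53, 0.68]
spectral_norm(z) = 0.99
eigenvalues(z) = [0.99, 0.83, 0.36]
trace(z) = 2.18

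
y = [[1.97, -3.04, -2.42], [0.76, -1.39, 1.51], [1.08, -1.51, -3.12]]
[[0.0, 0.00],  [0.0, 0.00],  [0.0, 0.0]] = y@[[0.00, 0.0], [0.0, 0.00], [0.00, 0.0]]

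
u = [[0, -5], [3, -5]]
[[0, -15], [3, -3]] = u @ [[1, 4], [0, 3]]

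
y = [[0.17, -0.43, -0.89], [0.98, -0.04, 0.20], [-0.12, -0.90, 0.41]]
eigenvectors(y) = [[(0.17-0.56j), 0.17+0.56j, (-0.57+0j)], [(-0.65+0j), -0.65-0.00j, (-0.4+0j)], [-0.22-0.44j, (-0.22+0.44j), 0.72+0.00j]]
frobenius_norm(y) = 1.73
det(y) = 1.00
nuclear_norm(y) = 3.00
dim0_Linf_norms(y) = [0.98, 0.9, 0.89]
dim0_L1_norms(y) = [1.27, 1.37, 1.5]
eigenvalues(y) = [(-0.23+0.97j), (-0.23-0.97j), (1+0j)]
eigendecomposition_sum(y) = [[-0.08+0.33j,(-0.33-0.19j),-0.24+0.15j], [0.38-0.03j,(-0.1+0.41j),(0.24+0.21j)], [(0.14+0.24j),(-0.31+0.07j),(-0.06+0.23j)]] + [[(-0.08-0.33j),-0.33+0.19j,-0.24-0.15j],[0.38+0.03j,(-0.1-0.41j),0.24-0.21j],[(0.14-0.24j),(-0.31-0.07j),(-0.06-0.23j)]] + [[0.32-0.00j, 0.22-0.00j, -0.41-0.00j], [0.23-0.00j, 0.16-0.00j, -0.29-0.00j], [(-0.41+0j), -0.28+0.00j, 0.52+0.00j]]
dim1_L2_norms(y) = [1.0, 1.0, 1.0]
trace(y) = 0.54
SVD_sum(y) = [[0.56, -0.37, -0.46],[0.40, -0.26, -0.33],[0.06, -0.04, -0.05]] + [[-0.41, -0.18, -0.35], [0.58, 0.26, 0.50], [-0.08, -0.04, -0.07]] + [[0.01, 0.12, -0.08], [-0.00, -0.04, 0.02], [-0.1, -0.82, 0.53]]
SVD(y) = [[-0.81, 0.57, -0.14], [-0.58, -0.82, 0.04], [-0.09, 0.12, 0.99]] @ diag([1.0050951896876166, 0.9989545402295235, 0.9961292517648673]) @ [[-0.69,0.45,0.57], [-0.72,-0.32,-0.62], [-0.1,-0.83,0.54]]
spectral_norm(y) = 1.01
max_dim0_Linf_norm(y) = 0.98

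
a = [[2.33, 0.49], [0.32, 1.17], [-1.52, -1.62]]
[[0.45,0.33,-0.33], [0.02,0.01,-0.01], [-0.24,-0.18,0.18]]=a @ [[0.2,  0.15,  -0.15],[-0.04,  -0.03,  0.03]]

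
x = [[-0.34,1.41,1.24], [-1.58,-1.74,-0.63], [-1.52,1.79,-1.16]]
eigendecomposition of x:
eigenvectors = [[(-0.12+0.56j), -0.12-0.56j, -0.30+0.00j], [(-0.24-0.38j), (-0.24+0.38j), (-0.46+0j)], [-0.69+0.00j, (-0.69-0j), (0.83+0j)]]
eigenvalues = [(-0.81+2.23j), (-0.81-2.23j), (-1.62+0j)]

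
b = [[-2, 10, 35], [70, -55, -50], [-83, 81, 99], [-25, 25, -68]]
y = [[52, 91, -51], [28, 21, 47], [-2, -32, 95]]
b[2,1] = 81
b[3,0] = -25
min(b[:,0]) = -83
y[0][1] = 91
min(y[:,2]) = -51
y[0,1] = 91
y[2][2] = 95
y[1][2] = 47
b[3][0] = -25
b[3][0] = -25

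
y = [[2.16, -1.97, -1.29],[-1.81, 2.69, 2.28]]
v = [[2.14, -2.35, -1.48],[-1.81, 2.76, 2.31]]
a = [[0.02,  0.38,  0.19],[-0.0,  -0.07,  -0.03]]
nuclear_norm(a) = 0.44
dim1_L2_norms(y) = [3.2, 3.96]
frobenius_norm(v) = 5.34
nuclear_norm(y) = 5.75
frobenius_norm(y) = 5.09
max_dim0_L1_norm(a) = 0.45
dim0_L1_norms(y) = [3.97, 4.66, 3.57]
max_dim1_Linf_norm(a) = 0.38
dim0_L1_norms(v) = [3.95, 5.11, 3.79]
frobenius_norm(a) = 0.43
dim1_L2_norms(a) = [0.43, 0.08]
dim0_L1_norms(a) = [0.02, 0.45, 0.22]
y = v + a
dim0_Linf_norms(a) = [0.02, 0.38, 0.19]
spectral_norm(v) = 5.31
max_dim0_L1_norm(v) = 5.11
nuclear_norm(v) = 5.89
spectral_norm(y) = 5.04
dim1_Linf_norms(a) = [0.38, 0.07]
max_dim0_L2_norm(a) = 0.39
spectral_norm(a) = 0.43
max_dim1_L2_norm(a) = 0.43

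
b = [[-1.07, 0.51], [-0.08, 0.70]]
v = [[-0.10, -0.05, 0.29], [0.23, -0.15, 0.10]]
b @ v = [[0.22, -0.02, -0.26],[0.17, -0.1, 0.05]]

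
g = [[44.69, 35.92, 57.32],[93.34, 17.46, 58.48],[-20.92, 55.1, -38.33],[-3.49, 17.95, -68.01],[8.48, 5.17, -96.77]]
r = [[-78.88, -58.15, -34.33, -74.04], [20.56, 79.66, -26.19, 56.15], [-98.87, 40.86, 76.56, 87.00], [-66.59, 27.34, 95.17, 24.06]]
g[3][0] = -3.49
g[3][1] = 17.95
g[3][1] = 17.95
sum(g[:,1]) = 131.6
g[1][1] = 17.46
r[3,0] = -66.59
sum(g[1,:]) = 169.28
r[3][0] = -66.59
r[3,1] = 27.34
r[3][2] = 95.17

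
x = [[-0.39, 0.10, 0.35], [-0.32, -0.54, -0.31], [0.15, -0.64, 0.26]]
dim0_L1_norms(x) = [0.86, 1.28, 0.92]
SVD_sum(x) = [[0.01, 0.09, 0.01],[-0.05, -0.59, -0.05],[-0.05, -0.6, -0.05]] + [[-0.06,-0.03,0.39], [0.03,0.02,-0.22], [-0.04,-0.02,0.27]] + [[-0.34, 0.03, -0.05], [-0.3, 0.03, -0.04], [0.24, -0.02, 0.04]]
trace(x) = -0.67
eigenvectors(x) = [[(0.3+0j), 0.67+0.00j, 0.67-0.00j], [(-0.34+0j), (-0.23+0.53j), -0.23-0.53j], [(0.89+0j), -0.36+0.29j, -0.36-0.29j]]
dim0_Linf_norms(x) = [0.39, 0.64, 0.35]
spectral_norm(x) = 0.85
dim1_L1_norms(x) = [0.84, 1.17, 1.05]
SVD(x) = [[0.11, 0.75, -0.66], [-0.70, -0.41, -0.59], [-0.71, 0.52, 0.47]] @ diag([0.8470380034623597, 0.532349352678134, 0.5230017087865689]) @ [[0.09, 0.99, 0.08], [-0.15, -0.07, 0.99], [0.98, -0.1, 0.14]]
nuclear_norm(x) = 1.90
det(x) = 0.24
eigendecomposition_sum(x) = [[0.05+0.00j, (-0.08+0j), (0.14-0j)], [-0.06+0.00j, 0.09-0.00j, -0.16+0.00j], [(0.14+0j), -0.23+0.00j, (0.42-0j)]] + [[(-0.22+0.27j), (0.09+0.36j), (0.11+0.05j)], [(-0.13-0.26j), -0.31-0.06j, -0.08+0.07j], [-0.24j, (-0.2-0.16j), (-0.08+0.02j)]] + [[(-0.22-0.27j), 0.09-0.36j, 0.11-0.05j], [-0.13+0.26j, -0.31+0.06j, -0.08-0.07j], [0.24j, -0.20+0.16j, -0.08-0.02j]]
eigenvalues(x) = [(0.55+0j), (-0.61+0.23j), (-0.61-0.23j)]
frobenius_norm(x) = 1.13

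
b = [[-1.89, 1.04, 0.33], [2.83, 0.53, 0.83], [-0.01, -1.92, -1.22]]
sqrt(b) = [[0.77+1.30j, (0.58-0.48j), (0.5-0.08j)], [2.71-1.06j, (2.05+0.17j), 1.77-0.10j], [(-3.56-0.77j), (-2.69+0.53j), -2.33+0.24j]]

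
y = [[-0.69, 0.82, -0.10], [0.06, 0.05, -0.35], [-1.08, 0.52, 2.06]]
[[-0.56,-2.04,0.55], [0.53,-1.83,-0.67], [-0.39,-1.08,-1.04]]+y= [[-1.25, -1.22, 0.45], [0.59, -1.78, -1.02], [-1.47, -0.56, 1.02]]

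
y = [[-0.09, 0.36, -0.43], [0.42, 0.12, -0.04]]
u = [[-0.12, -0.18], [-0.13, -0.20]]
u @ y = [[-0.06,-0.06,0.06], [-0.07,-0.07,0.06]]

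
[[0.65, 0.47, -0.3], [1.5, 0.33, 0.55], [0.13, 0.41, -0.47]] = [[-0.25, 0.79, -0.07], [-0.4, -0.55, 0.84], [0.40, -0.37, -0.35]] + [[0.90, -0.32, -0.23], [1.90, 0.88, -0.29], [-0.27, 0.78, -0.12]]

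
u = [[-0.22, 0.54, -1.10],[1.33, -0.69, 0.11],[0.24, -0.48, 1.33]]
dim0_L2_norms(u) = [1.37, 1.0, 1.73]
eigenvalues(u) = [-1.1, 0.15, 1.37]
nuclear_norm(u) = 3.42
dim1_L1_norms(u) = [1.86, 2.13, 2.05]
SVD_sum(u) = [[-0.54, 0.56, -0.90], [0.46, -0.48, 0.77], [0.61, -0.63, 1.01]] + [[0.29, -0.07, -0.22], [0.87, -0.22, -0.66], [-0.40, 0.1, 0.3]] + [[0.03, 0.06, 0.02], [0.00, 0.00, 0.0], [0.02, 0.05, 0.02]]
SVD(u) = [[-0.58, -0.29, 0.76], [0.49, -0.87, 0.04], [0.65, 0.4, 0.65]] @ diag([2.0565586273233727, 1.2754758747937145, 0.0879085047137777]) @ [[0.46, -0.47, 0.76], [-0.78, 0.2, 0.59], [0.43, 0.86, 0.28]]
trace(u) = 0.42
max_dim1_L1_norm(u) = 2.13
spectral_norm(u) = 2.06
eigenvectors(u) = [[0.30, -0.51, -0.61], [-0.93, -0.83, -0.36], [-0.21, -0.24, 0.71]]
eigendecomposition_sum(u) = [[-0.37, 0.28, -0.18],[1.14, -0.85, 0.56],[0.26, -0.20, 0.13]] + [[0.10, 0.01, 0.09], [0.16, 0.02, 0.14], [0.04, 0.01, 0.04]] + [[0.06, 0.25, -1.01],[0.03, 0.15, -0.59],[-0.07, -0.29, 1.16]]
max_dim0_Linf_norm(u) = 1.33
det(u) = -0.23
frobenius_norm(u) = 2.42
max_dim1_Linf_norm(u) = 1.33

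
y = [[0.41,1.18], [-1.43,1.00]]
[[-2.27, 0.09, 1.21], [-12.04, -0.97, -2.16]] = y@[[5.69,0.59,1.79], [-3.90,-0.13,0.40]]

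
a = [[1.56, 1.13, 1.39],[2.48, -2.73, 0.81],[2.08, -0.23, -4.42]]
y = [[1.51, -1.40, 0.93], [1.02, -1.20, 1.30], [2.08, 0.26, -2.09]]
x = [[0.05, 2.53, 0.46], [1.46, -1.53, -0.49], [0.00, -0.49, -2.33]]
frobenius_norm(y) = 4.25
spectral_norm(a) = 4.98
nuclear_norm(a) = 10.92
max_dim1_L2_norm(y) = 2.96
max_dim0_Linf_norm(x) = 2.53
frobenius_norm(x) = 4.12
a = y + x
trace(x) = -3.81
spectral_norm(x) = 3.37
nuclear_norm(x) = 6.63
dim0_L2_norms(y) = [2.77, 1.86, 2.63]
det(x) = 8.44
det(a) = 40.51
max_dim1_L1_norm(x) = 3.48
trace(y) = -1.78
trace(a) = -5.59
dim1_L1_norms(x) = [3.04, 3.48, 2.82]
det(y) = -0.93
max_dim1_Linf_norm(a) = 4.42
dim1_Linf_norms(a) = [1.56, 2.73, 4.42]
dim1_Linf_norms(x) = [2.53, 1.53, 2.33]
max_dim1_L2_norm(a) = 4.89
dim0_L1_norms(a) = [6.12, 4.09, 6.62]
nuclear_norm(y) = 6.11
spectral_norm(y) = 3.02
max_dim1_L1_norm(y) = 4.43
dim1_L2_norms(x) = [2.57, 2.17, 2.38]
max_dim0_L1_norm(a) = 6.62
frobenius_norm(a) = 6.62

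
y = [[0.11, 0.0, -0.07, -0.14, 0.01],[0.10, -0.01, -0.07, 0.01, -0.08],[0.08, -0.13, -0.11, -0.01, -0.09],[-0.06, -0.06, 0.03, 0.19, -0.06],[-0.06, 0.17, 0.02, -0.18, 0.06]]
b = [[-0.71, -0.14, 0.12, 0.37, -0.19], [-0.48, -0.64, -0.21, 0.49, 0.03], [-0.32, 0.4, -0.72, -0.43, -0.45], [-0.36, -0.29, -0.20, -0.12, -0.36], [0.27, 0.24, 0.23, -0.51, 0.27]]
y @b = [[-0.00, -0.0, 0.09, 0.08, 0.06], [-0.07, -0.06, 0.04, 0.1, -0.01], [0.02, 0.01, 0.1, 0.06, 0.01], [-0.02, -0.01, -0.07, -0.06, -0.09], [0.04, -0.03, -0.01, 0.04, 0.09]]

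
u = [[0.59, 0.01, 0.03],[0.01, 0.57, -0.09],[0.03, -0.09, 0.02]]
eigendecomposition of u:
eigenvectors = [[0.05, -0.89, 0.46], [-0.16, -0.46, -0.87], [-0.99, 0.03, 0.16]]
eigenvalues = [0.0, 0.59, 0.58]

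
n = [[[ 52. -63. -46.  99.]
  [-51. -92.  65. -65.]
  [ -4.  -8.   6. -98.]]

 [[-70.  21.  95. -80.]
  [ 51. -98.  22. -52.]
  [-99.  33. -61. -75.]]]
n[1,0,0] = -70.0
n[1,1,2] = 22.0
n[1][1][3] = -52.0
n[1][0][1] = 21.0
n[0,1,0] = -51.0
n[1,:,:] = [[-70.0, 21.0, 95.0, -80.0], [51.0, -98.0, 22.0, -52.0], [-99.0, 33.0, -61.0, -75.0]]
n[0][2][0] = -4.0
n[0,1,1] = -92.0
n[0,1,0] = -51.0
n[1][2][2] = -61.0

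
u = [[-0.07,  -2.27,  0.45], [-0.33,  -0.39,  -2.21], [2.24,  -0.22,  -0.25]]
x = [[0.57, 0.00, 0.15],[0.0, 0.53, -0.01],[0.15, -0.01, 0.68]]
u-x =[[-0.64, -2.27, 0.3], [-0.33, -0.92, -2.2], [2.09, -0.21, -0.93]]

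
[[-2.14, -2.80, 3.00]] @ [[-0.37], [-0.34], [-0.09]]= [[1.47]]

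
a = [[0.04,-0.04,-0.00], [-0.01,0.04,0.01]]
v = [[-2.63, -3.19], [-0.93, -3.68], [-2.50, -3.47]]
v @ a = [[-0.07,  -0.02,  -0.03], [-0.00,  -0.11,  -0.04], [-0.07,  -0.04,  -0.03]]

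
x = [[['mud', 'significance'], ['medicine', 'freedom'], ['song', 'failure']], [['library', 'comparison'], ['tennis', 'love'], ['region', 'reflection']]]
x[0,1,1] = 'freedom'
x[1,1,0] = 'tennis'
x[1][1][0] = 'tennis'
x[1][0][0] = 'library'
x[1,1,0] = 'tennis'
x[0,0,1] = 'significance'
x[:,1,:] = [['medicine', 'freedom'], ['tennis', 'love']]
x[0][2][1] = 'failure'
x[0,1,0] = 'medicine'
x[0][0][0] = 'mud'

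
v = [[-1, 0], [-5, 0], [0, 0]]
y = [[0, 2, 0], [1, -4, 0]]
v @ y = [[0, -2, 0], [0, -10, 0], [0, 0, 0]]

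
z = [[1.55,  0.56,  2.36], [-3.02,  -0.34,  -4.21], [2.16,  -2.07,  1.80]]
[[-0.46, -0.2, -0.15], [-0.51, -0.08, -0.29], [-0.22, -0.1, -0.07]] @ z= [[-0.43, 0.12, -0.51], [-1.18, 0.34, -1.39], [-0.19, 0.06, -0.22]]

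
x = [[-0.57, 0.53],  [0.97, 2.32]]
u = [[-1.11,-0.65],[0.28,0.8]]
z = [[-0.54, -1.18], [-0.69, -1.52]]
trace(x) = 1.75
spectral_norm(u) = 1.46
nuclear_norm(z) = 2.12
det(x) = -1.84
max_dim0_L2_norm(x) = 2.38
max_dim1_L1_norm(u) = 1.76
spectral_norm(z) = 2.11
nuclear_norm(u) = 1.95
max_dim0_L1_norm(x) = 2.85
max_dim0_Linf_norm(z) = 1.52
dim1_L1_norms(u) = [1.76, 1.08]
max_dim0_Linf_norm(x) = 2.32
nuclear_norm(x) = 3.26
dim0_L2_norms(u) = [1.14, 1.03]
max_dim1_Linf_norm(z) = 1.52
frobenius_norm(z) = 2.11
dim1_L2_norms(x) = [0.78, 2.51]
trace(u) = -0.31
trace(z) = -2.06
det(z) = 0.01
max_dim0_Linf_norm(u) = 1.11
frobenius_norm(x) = 2.63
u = x + z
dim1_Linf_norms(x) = [0.57, 2.32]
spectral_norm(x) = 2.53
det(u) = -0.71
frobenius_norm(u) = 1.54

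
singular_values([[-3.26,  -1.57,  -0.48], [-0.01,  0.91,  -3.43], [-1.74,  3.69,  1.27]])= [4.31, 3.64, 3.52]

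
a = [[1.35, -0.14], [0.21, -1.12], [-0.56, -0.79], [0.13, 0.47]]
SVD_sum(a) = [[0.91,0.57], [-0.35,-0.22], [-0.76,-0.47], [0.30,0.19]] + [[0.44, -0.71], [0.56, -0.9], [0.20, -0.32], [-0.17, 0.28]]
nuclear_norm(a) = 2.94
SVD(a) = [[-0.72,-0.58], [0.28,-0.74], [0.6,-0.26], [-0.24,0.23]] @ diag([1.4988139965474545, 1.4386301135988524]) @ [[-0.85, -0.53],[-0.53, 0.85]]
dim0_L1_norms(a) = [2.25, 2.52]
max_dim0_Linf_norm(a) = 1.35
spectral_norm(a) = 1.50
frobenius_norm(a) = 2.08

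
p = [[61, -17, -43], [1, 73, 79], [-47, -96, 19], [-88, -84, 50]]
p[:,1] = [-17, 73, -96, -84]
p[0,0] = 61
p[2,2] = 19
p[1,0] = 1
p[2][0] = -47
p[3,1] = -84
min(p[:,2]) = -43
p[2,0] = -47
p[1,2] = 79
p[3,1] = -84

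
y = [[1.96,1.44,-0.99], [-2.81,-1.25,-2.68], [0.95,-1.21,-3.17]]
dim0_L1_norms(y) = [5.72, 3.9, 6.84]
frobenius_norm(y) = 6.00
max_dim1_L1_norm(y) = 6.74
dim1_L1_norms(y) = [4.39, 6.74, 5.33]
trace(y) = -2.46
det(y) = -19.62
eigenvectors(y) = [[(0.3+0.53j), 0.30-0.53j, (-0.03+0j)], [-0.74+0.00j, -0.74-0.00j, (0.65+0j)], [0.28-0.01j, (0.28+0.01j), (0.76+0j)]]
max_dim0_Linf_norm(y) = 3.17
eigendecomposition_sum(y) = [[(0.98+0.74j),(0.7-0.3j),(-0.56+0.29j)],[(-1.37+0.61j),-0.09+0.93j,0.02-0.77j],[(0.51-0.26j),(0.02-0.36j),0.00+0.29j]] + [[0.98-0.74j, (0.7+0.3j), (-0.56-0.29j)],[(-1.37-0.61j), (-0.09-0.93j), 0.02+0.77j],[0.51+0.26j, 0.02+0.36j, -0.29j]] + [[0j, 0.05+0.00j, (0.13-0j)], [-0.07-0.00j, (-1.07-0j), -2.73+0.00j], [(-0.08-0j), (-1.25-0j), -3.18+0.00j]]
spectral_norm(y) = 4.73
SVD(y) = [[-0.13, -0.69, -0.71],[0.82, 0.33, -0.47],[0.56, -0.64, 0.52]] @ diag([4.732049000811133, 3.4847073814434664, 1.190095256538643]) @ [[-0.43, -0.4, -0.81], [-0.83, -0.18, 0.53], [0.36, -0.9, 0.25]]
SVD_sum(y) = [[0.26, 0.24, 0.49], [-1.65, -1.54, -3.14], [-1.13, -1.06, -2.15]] + [[2.0, 0.44, -1.27], [-0.96, -0.21, 0.61], [1.86, 0.41, -1.18]] + [[-0.3, 0.76, -0.21], [-0.20, 0.5, -0.14], [0.22, -0.56, 0.16]]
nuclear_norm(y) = 9.41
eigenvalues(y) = [(0.89+1.96j), (0.89-1.96j), (-4.25+0j)]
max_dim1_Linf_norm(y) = 3.17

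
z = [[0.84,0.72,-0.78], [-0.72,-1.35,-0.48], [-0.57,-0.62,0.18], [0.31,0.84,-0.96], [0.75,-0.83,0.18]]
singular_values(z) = [2.32, 1.21, 1.15]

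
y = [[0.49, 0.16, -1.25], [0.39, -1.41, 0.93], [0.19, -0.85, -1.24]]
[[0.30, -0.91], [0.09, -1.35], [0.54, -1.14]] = y @[[0.0, -1.52],  [-0.24, 0.68],  [-0.27, 0.22]]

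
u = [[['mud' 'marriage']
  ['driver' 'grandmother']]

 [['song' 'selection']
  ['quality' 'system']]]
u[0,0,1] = 'marriage'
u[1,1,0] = 'quality'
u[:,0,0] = ['mud', 'song']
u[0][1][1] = 'grandmother'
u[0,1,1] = 'grandmother'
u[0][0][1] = 'marriage'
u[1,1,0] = 'quality'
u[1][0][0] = 'song'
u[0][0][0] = 'mud'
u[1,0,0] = 'song'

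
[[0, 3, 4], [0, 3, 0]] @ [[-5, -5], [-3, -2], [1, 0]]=[[-5, -6], [-9, -6]]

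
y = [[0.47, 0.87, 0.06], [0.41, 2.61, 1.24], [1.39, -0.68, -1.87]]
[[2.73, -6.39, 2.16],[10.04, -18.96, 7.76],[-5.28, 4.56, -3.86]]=y @ [[1.02, -1.67, 1.41],[2.40, -6.35, 1.54],[2.71, -1.37, 2.55]]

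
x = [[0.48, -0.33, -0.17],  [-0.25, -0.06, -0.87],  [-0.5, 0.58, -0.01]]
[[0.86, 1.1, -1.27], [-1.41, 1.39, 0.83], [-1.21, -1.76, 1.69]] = x @[[1.87,-0.59,-1.98], [-0.45,-3.57,1.20], [1.11,-1.18,-0.47]]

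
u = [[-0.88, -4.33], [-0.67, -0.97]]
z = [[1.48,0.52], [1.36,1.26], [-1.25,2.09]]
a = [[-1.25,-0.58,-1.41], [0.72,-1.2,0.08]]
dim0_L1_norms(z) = [4.09, 3.87]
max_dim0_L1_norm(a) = 1.97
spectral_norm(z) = 2.50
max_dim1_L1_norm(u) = 5.21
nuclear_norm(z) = 4.86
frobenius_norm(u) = 4.57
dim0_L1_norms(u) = [1.55, 5.3]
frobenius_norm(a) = 2.42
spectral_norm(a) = 1.98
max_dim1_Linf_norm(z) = 2.09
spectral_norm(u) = 4.55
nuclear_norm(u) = 5.00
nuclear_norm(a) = 3.37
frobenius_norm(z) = 3.44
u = a @ z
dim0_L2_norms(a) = [1.44, 1.33, 1.41]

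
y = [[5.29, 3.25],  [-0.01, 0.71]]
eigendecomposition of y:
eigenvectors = [[1.00, -0.58], [-0.0, 0.82]]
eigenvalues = [5.28, 0.72]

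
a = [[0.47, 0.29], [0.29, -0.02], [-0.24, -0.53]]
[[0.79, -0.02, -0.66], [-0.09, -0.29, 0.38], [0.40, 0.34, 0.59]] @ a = [[0.52, 0.58], [-0.22, -0.22], [0.15, -0.2]]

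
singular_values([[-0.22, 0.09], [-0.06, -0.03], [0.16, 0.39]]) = [0.42, 0.24]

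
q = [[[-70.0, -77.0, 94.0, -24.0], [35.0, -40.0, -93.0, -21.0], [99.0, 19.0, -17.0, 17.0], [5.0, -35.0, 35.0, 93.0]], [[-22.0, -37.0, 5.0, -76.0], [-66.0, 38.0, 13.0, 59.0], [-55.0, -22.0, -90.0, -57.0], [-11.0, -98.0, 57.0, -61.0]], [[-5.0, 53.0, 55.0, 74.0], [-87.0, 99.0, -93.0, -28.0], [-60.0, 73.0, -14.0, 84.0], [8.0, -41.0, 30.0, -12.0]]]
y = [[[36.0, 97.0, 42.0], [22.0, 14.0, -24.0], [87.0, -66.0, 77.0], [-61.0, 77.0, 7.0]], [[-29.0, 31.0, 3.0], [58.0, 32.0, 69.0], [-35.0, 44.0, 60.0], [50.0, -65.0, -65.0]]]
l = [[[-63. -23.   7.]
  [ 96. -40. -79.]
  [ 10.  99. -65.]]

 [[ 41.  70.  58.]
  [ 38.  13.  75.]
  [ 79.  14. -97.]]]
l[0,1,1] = -40.0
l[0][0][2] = 7.0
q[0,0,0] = -70.0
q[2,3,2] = 30.0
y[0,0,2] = 42.0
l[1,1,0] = 38.0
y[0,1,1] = 14.0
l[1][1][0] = 38.0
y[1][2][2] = 60.0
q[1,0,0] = -22.0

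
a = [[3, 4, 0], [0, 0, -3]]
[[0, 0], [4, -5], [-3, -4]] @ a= [[0, 0, 0], [12, 16, 15], [-9, -12, 12]]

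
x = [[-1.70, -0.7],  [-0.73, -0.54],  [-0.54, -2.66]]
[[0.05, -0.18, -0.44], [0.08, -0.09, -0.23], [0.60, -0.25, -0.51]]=x @ [[0.07, 0.07, 0.2], [-0.24, 0.08, 0.15]]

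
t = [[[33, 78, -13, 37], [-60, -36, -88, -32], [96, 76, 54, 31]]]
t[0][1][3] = -32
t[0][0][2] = -13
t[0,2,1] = 76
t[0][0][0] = 33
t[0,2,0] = 96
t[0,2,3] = 31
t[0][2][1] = 76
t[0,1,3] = -32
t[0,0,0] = 33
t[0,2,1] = 76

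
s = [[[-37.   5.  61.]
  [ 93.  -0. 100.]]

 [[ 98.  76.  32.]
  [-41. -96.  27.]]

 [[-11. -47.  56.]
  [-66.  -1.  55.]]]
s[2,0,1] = -47.0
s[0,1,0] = 93.0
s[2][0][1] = -47.0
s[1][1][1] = -96.0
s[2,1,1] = -1.0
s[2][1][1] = -1.0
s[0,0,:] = [-37.0, 5.0, 61.0]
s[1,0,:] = [98.0, 76.0, 32.0]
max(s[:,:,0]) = 98.0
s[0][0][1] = 5.0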